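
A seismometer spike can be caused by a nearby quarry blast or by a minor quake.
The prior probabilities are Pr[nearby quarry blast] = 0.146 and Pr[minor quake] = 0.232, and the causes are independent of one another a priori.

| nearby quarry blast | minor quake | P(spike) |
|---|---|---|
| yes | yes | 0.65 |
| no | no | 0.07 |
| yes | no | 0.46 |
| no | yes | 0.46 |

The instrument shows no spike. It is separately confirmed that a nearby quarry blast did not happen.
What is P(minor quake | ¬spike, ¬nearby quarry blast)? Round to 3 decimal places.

P(¬spike | ¬nearby quarry blast) = 0.93·0.768 + 0.54·0.232 = 0.714240 + 0.125280 = 0.839520
Of this, 0.125280 comes from 0.54·0.232 (the minor quake=true cases).
So P(minor quake | ¬spike, ¬nearby quarry blast) = 0.125280/0.839520 ≈ 0.149.

P(minor quake | ¬spike, ¬nearby quarry blast) ≈ 0.149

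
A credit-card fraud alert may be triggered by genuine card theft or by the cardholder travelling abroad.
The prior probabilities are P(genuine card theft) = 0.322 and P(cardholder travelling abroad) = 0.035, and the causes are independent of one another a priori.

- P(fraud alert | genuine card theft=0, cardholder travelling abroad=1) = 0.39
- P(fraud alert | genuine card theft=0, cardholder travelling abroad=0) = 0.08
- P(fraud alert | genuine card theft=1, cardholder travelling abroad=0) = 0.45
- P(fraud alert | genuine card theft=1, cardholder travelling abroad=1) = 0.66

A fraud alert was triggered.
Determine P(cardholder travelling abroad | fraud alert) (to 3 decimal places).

P(cardholder travelling abroad | fraud alert) ≈ 0.080

By total probability over the 4 (genuine card theft, cardholder travelling abroad) configurations:
  P(fraud alert) = 0.08·0.678·0.965 + 0.39·0.678·0.035 + 0.45·0.322·0.965 + 0.66·0.322·0.035
        = 0.052342 + 0.009255 + 0.139828 + 0.007438 = 0.208863
The terms with cardholder travelling abroad present sum to 0.016693, so
  P(cardholder travelling abroad | fraud alert) = 0.016693 / 0.208863 ≈ 0.080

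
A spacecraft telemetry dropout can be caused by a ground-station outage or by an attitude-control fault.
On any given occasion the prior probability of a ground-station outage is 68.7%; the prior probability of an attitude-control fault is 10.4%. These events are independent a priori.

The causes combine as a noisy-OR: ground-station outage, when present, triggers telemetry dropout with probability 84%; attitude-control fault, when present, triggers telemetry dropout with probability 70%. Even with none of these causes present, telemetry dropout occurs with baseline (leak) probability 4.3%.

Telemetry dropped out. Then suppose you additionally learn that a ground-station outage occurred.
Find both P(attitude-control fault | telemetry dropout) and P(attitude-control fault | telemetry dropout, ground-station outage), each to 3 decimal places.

P(attitude-control fault | telemetry dropout) ≈ 0.146; P(attitude-control fault | telemetry dropout, ground-station outage) ≈ 0.116

Under noisy-OR, P(telemetry dropout | causes) = 1 − (1−0.043)·∏(1−qᵢ) over the active causes.
By total probability over the 4 (ground-station outage, attitude-control fault) configurations:
  P(telemetry dropout) = 0.043·0.313·0.896 + 0.7129·0.313·0.104 + 0.84688·0.687·0.896 + 0.954064·0.687·0.104
        = 0.012059 + 0.023206 + 0.521299 + 0.068166 = 0.624730
The terms with attitude-control fault present sum to 0.091372, so
  P(attitude-control fault | telemetry dropout) = 0.091372 / 0.624730 ≈ 0.146

With the extra evidence:
Weight on attitude-control fault=true, given the evidence: 0.954064×0.104 = 0.099223
Normalizer over all consistent configurations: 0.84688×0.896 + 0.954064×0.104 = 0.858027
Posterior = 0.099223 / 0.858027 ≈ 0.116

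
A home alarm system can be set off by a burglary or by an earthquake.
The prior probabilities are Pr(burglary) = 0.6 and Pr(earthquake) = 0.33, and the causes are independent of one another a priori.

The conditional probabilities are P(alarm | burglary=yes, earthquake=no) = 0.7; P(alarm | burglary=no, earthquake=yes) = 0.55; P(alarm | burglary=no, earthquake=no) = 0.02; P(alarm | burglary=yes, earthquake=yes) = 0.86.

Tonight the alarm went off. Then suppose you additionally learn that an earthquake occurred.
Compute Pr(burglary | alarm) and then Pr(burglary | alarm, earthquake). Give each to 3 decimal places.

Enumerate the 4 (burglary, earthquake) configurations and weight by the priors:
  P(alarm) = 0.02×0.4×0.67 + 0.55×0.4×0.33 + 0.7×0.6×0.67 + 0.86×0.6×0.33
        = 0.005360 + 0.072600 + 0.281400 + 0.170280 = 0.529640
The terms with burglary present sum to 0.451680, so
  P(burglary | alarm) = 0.451680 / 0.529640 ≈ 0.853

With the extra evidence:
P(alarm | earthquake) = 0.55×0.4 + 0.86×0.6 = 0.220000 + 0.516000 = 0.736000
Of this, 0.516000 comes from 0.86×0.6 (the burglary=true cases).
Hence the posterior is 0.516000/0.736000 ≈ 0.701.
The drop from 0.853 to 0.701 is the explaining-away (discounting) effect.

Pr(burglary | alarm) ≈ 0.853; Pr(burglary | alarm, earthquake) ≈ 0.701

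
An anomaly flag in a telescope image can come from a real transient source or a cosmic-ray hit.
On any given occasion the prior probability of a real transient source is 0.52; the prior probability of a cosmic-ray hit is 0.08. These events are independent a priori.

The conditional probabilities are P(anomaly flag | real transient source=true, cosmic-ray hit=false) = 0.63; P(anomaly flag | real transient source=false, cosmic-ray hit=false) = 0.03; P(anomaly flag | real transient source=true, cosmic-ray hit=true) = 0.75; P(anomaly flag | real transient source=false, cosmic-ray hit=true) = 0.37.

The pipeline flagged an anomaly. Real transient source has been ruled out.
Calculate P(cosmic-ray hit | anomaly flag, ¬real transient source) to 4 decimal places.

P(cosmic-ray hit | anomaly flag, ¬real transient source) ≈ 0.5175

Numerator (weight on configurations with cosmic-ray hit): 0.37·0.08 = 0.029600
The normalizing constant is 0.03·0.92 + 0.37·0.08 = 0.057200
Posterior = 0.029600 / 0.057200 ≈ 0.5175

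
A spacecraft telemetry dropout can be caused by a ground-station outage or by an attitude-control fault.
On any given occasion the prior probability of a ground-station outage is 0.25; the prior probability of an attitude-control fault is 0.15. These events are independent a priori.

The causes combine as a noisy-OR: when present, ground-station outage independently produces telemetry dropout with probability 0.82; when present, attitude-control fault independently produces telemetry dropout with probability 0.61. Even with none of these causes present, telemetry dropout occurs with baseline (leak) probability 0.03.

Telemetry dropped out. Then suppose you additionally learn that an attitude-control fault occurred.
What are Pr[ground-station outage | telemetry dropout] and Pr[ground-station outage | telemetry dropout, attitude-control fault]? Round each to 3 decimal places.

Under noisy-OR, P(telemetry dropout | causes) = 1 − (1−0.03)·∏(1−qᵢ) over the active causes.
Numerator (weight on configurations with ground-station outage): 0.175398 + 0.034946 = 0.210344
The normalizing constant is 0.03×0.75×0.85 + 0.6217×0.75×0.15 + 0.8254×0.25×0.85 + 0.931906×0.25×0.15 = 0.299410
Posterior = 0.210344 / 0.299410 ≈ 0.703

Now condition on the additional information:
Weight on ground-station outage=true, given the evidence: 0.931906×0.25 = 0.232977
The normalizing constant is 0.6217×0.75 + 0.931906×0.25 = 0.699252
P(ground-station outage | telemetry dropout, attitude-control fault) = 0.232977/0.699252 ≈ 0.333
Conditioning on attitude-control fault lowers the posterior on ground-station outage: the classic explaining-away effect in a common-effect structure.

Pr[ground-station outage | telemetry dropout] ≈ 0.703; Pr[ground-station outage | telemetry dropout, attitude-control fault] ≈ 0.333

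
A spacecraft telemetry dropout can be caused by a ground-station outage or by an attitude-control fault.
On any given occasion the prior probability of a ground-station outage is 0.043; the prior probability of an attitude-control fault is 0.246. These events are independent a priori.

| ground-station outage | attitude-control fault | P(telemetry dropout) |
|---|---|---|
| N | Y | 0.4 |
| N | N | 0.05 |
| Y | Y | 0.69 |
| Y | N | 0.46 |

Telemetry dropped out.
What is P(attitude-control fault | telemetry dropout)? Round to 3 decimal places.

P(attitude-control fault | telemetry dropout) ≈ 0.666

Numerator (weight on configurations with attitude-control fault): 0.094169 + 0.007299 = 0.101468
Normalizer over all consistent configurations: 0.05*0.957*0.754 + 0.4*0.957*0.246 + 0.46*0.043*0.754 + 0.69*0.043*0.246 = 0.152461
P(attitude-control fault | telemetry dropout) = 0.101468/0.152461 ≈ 0.666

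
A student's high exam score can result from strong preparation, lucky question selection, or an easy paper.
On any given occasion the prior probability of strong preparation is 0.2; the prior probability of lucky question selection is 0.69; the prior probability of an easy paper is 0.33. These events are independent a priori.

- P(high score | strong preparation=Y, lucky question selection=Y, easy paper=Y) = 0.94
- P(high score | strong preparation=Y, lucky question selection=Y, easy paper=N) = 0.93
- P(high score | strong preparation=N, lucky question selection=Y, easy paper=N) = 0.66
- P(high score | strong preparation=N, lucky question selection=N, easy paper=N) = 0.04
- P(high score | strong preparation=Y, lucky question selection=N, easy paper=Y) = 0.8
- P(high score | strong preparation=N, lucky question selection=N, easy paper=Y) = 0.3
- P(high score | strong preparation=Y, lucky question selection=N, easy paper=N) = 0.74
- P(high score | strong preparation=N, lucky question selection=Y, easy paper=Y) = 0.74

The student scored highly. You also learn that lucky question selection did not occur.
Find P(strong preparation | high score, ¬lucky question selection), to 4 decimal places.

P(strong preparation | high score, ¬lucky question selection) ≈ 0.6016

P(high score | ¬lucky question selection) = 0.04*0.8*0.67 + 0.3*0.8*0.33 + 0.74*0.2*0.67 + 0.8*0.2*0.33 = 0.021440 + 0.079200 + 0.099160 + 0.052800 = 0.252600
The strong preparation-present share is 0.099160 + 0.052800 = 0.151960.
So P(strong preparation | high score, ¬lucky question selection) = 0.151960/0.252600 ≈ 0.6016.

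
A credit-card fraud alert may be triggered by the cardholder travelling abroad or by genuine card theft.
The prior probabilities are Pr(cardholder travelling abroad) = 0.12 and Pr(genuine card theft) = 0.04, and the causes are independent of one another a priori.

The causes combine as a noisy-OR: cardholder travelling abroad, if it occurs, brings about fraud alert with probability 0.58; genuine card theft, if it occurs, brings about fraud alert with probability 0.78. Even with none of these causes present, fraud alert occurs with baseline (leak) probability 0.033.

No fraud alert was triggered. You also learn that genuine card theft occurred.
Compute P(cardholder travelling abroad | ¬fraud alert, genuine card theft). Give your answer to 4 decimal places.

P(cardholder travelling abroad | ¬fraud alert, genuine card theft) ≈ 0.0542

Under noisy-OR, P(fraud alert | causes) = 1 − (1−0.033)·∏(1−qᵢ) over the active causes.
P(¬fraud alert | genuine card theft) = 0.21274*0.88 + 0.089351*0.12 = 0.187211 + 0.010722 = 0.197933
Of this, 0.010722 comes from 0.089351*0.12 (the cardholder travelling abroad=true cases).
Hence the posterior is 0.010722/0.197933 ≈ 0.0542.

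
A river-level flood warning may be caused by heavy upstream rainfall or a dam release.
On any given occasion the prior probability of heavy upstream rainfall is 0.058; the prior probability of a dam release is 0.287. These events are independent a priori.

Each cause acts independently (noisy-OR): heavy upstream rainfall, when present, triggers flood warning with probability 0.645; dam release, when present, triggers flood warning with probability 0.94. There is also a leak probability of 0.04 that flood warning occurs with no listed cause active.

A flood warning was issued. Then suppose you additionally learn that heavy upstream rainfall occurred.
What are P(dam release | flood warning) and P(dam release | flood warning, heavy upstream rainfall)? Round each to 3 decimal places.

P(dam release | flood warning) ≈ 0.834; P(dam release | flood warning, heavy upstream rainfall) ≈ 0.374

Under noisy-OR, P(flood warning | causes) = 1 − (1−0.04)·∏(1−qᵢ) over the active causes.
Sum P(flood warning|·) weighted by the priors over the 4 (heavy upstream rainfall, dam release) configurations:
  P(flood warning) = 0.04*0.942*0.713 + 0.9424*0.942*0.287 + 0.6592*0.058*0.713 + 0.979552*0.058*0.287
        = 0.026866 + 0.254782 + 0.027261 + 0.016306 = 0.325215
The terms with dam release present sum to 0.271088, so
  P(dam release | flood warning) = 0.271088 / 0.325215 ≈ 0.834

Now also conditioning on heavy upstream rainfall=true:
Enumerate both values of dam release and weight by the priors:
  P(flood warning | heavy upstream rainfall) = 0.6592*0.713 + 0.979552*0.287
        = 0.470010 + 0.281131 = 0.751141
The terms with dam release present sum to 0.281131, so
  P(dam release | flood warning, heavy upstream rainfall) = 0.281131 / 0.751141 ≈ 0.374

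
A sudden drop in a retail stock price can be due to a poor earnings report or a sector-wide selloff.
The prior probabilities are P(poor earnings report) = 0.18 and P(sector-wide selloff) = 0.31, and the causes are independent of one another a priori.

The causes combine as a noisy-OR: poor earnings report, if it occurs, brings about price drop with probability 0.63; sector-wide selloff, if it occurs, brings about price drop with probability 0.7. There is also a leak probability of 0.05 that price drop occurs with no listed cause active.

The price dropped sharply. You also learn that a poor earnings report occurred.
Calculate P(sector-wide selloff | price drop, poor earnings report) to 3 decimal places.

Under noisy-OR, P(price drop | causes) = 1 − (1−0.05)·∏(1−qᵢ) over the active causes.
P(price drop | poor earnings report) = 0.6485*0.69 + 0.89455*0.31 = 0.447465 + 0.277310 = 0.724775
The sector-wide selloff-present share is 0.89455*0.31 = 0.277310.
Hence the posterior is 0.277310/0.724775 ≈ 0.383.

P(sector-wide selloff | price drop, poor earnings report) ≈ 0.383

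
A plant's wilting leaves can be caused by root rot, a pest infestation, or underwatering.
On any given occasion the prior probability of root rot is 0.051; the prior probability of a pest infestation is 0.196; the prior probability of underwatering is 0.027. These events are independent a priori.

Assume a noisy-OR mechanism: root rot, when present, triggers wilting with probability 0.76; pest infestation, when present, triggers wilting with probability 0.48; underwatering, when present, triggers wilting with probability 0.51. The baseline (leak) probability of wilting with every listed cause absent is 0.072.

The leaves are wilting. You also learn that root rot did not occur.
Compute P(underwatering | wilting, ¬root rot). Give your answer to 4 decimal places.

Under noisy-OR, P(wilting | causes) = 1 − (1−0.072)·∏(1−qᵢ) over the active causes.
Weight on underwatering=true, given the evidence: 0.011837 + 0.004041 = 0.015878
Denominator P(wilting | ¬root rot): 0.072×0.804×0.973 + 0.54528×0.804×0.027 + 0.51744×0.196×0.973 + 0.763546×0.196×0.027 = 0.170883
P(underwatering | wilting, ¬root rot) = 0.015878/0.170883 ≈ 0.0929

P(underwatering | wilting, ¬root rot) ≈ 0.0929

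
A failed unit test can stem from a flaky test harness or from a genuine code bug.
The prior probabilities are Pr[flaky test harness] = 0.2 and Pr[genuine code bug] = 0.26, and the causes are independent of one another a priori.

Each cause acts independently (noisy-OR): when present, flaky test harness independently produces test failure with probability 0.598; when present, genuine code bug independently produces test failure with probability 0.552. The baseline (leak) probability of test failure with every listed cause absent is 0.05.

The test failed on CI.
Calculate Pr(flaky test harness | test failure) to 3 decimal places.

Pr(flaky test harness | test failure) ≈ 0.474

Under noisy-OR, P(test failure | causes) = 1 − (1−0.05)·∏(1−qᵢ) over the active causes.
P(test failure) = 0.05×0.8×0.74 + 0.5744×0.8×0.26 + 0.6181×0.2×0.74 + 0.828909×0.2×0.26 = 0.029600 + 0.119475 + 0.091479 + 0.043103 = 0.283657
The flaky test harness-present share is 0.091479 + 0.043103 = 0.134582.
Hence the posterior is 0.134582/0.283657 ≈ 0.474.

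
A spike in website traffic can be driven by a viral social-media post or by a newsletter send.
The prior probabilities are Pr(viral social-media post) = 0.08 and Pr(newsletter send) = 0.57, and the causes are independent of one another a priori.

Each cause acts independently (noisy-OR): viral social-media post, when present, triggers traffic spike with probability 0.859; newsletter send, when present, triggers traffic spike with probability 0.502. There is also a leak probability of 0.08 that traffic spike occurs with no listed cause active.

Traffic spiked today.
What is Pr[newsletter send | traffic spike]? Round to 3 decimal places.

Under noisy-OR, P(traffic spike | causes) = 1 − (1−0.08)·∏(1−qᵢ) over the active causes.
Enumerate the 4 (viral social-media post, newsletter send) configurations and weight by the priors:
  P(traffic spike) = 0.08*0.92*0.43 + 0.54184*0.92*0.57 + 0.87028*0.08*0.43 + 0.935399*0.08*0.57
        = 0.031648 + 0.284141 + 0.029938 + 0.042654 = 0.388381
Configurations with newsletter send contribute 0.326795, so
  P(newsletter send | traffic spike) = 0.326795 / 0.388381 ≈ 0.841

Pr[newsletter send | traffic spike] ≈ 0.841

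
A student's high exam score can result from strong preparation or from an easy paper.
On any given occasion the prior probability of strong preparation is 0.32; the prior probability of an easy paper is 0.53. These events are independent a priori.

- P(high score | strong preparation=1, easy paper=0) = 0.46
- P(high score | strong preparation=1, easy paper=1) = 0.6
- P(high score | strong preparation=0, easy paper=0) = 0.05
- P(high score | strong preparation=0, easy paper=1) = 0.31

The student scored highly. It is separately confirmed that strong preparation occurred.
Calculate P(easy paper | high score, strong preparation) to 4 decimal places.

Sum P(high score|·) weighted by the priors over both values of easy paper:
  P(high score | strong preparation) = 0.46×0.47 + 0.6×0.53
        = 0.216200 + 0.318000 = 0.534200
The terms with easy paper present sum to 0.318000, so
  P(easy paper | high score, strong preparation) = 0.318000 / 0.534200 ≈ 0.5953

P(easy paper | high score, strong preparation) ≈ 0.5953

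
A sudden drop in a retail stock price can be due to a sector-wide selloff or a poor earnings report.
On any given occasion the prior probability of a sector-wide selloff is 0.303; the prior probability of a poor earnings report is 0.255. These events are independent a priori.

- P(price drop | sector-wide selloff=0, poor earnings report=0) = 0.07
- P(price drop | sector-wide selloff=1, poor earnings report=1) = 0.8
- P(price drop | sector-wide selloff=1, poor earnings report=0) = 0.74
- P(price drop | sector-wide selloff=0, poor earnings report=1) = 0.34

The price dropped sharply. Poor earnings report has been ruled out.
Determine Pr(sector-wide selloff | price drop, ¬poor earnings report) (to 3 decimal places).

For the numerator, keep only sector-wide selloff=true terms: 0.74*0.303 = 0.224220
Normalizer over all consistent configurations: 0.07*0.697 + 0.74*0.303 = 0.273010
Posterior = 0.224220 / 0.273010 ≈ 0.821

Pr(sector-wide selloff | price drop, ¬poor earnings report) ≈ 0.821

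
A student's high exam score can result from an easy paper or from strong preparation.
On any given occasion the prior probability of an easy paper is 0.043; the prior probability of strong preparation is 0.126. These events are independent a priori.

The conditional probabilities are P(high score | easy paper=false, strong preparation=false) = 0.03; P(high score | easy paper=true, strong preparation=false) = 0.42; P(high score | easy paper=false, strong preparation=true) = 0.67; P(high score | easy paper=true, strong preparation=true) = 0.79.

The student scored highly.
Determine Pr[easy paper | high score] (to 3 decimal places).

P(high score) = 0.03·0.957·0.874 + 0.67·0.957·0.126 + 0.42·0.043·0.874 + 0.79·0.043·0.126 = 0.025093 + 0.080790 + 0.015784 + 0.004280 = 0.125947
The easy paper-present share is 0.015784 + 0.004280 = 0.020064.
Hence the posterior is 0.020064/0.125947 ≈ 0.159.

Pr[easy paper | high score] ≈ 0.159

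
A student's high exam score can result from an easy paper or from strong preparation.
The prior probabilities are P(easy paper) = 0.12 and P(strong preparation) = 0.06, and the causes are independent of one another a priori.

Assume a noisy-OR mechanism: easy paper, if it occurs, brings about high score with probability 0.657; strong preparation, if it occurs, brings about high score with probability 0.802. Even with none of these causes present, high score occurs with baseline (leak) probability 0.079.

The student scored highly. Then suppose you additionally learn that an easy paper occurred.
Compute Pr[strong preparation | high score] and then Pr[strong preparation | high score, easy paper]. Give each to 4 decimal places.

Pr[strong preparation | high score] ≈ 0.2594; Pr[strong preparation | high score, easy paper] ≈ 0.0804

Under noisy-OR, P(high score | causes) = 1 − (1−0.079)·∏(1−qᵢ) over the active causes.
For the numerator, keep only strong preparation=true terms: 0.043171 + 0.006750 = 0.049921
Denominator P(high score): 0.079×0.88×0.94 + 0.817642×0.88×0.06 + 0.684097×0.12×0.94 + 0.937451×0.12×0.06 = 0.192436
Posterior = 0.049921 / 0.192436 ≈ 0.2594

With the extra evidence:
P(high score | easy paper) = 0.684097·0.94 + 0.937451·0.06 = 0.643051 + 0.056247 = 0.699298
Of this, 0.056247 comes from 0.937451·0.06 (the strong preparation=true cases).
So P(strong preparation | high score, easy paper) = 0.056247/0.699298 ≈ 0.0804.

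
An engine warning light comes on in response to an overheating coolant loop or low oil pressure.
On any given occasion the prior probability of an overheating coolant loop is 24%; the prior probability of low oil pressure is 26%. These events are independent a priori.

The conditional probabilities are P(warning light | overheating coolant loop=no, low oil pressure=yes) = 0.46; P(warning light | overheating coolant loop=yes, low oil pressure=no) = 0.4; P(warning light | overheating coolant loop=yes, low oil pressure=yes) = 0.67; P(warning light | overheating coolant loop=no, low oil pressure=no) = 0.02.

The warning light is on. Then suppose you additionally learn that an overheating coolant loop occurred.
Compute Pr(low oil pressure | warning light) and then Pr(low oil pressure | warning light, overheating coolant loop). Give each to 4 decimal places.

Pr(low oil pressure | warning light) ≈ 0.6173; Pr(low oil pressure | warning light, overheating coolant loop) ≈ 0.3705

Weight on low oil pressure=true, given the evidence: 0.090896 + 0.041808 = 0.132704
Denominator P(warning light): 0.02·0.76·0.74 + 0.46·0.76·0.26 + 0.4·0.24·0.74 + 0.67·0.24·0.26 = 0.214992
P(low oil pressure | warning light) = 0.132704/0.214992 ≈ 0.6173

With the extra evidence:
By total probability over both values of low oil pressure:
  P(warning light | overheating coolant loop) = 0.4×0.74 + 0.67×0.26
        = 0.296000 + 0.174200 = 0.470200
The terms with low oil pressure present sum to 0.174200, so
  P(low oil pressure | warning light, overheating coolant loop) = 0.174200 / 0.470200 ≈ 0.3705
— overheating coolant loop explains away the evidence for low oil pressure.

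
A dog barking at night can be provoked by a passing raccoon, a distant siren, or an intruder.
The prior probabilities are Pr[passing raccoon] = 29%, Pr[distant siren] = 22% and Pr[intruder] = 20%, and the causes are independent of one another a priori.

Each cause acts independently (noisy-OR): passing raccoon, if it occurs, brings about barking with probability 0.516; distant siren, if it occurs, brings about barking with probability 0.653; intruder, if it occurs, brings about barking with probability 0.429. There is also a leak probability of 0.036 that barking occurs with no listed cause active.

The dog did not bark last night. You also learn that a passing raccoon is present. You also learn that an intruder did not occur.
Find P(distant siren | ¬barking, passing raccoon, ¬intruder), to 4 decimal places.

P(distant siren | ¬barking, passing raccoon, ¬intruder) ≈ 0.0891

Under noisy-OR, P(barking | causes) = 1 − (1−0.036)·∏(1−qᵢ) over the active causes.
P(¬barking | passing raccoon, ¬intruder) = 0.466576*0.78 + 0.161902*0.22 = 0.363929 + 0.035618 = 0.399547
The distant siren-present share is 0.161902*0.22 = 0.035618.
Hence the posterior is 0.035618/0.399547 ≈ 0.0891.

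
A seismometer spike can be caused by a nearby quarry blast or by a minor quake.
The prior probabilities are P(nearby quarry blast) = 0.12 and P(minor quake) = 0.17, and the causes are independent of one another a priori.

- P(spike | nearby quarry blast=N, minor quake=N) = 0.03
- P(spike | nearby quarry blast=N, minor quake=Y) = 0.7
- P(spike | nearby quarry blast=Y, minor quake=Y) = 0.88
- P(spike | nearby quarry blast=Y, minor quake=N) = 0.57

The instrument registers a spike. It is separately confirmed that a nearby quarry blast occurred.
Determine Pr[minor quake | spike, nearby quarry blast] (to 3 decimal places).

Pr[minor quake | spike, nearby quarry blast] ≈ 0.240

P(spike | nearby quarry blast) = 0.57*0.83 + 0.88*0.17 = 0.473100 + 0.149600 = 0.622700
Of this, 0.149600 comes from 0.88*0.17 (the minor quake=true cases).
So P(minor quake | spike, nearby quarry blast) = 0.149600/0.622700 ≈ 0.240.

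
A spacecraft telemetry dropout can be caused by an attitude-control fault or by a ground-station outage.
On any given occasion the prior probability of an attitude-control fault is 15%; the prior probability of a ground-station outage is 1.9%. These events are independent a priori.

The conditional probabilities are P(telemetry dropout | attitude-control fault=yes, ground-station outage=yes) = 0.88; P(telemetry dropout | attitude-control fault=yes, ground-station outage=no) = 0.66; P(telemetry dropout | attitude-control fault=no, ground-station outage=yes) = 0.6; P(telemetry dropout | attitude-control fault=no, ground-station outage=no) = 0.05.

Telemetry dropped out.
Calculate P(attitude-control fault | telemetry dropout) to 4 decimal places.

P(attitude-control fault | telemetry dropout) ≈ 0.6597

For the numerator, keep only attitude-control fault=true terms: 0.097119 + 0.002508 = 0.099627
Denominator P(telemetry dropout): 0.05*0.85*0.981 + 0.6*0.85*0.019 + 0.66*0.15*0.981 + 0.88*0.15*0.019 = 0.151010
Posterior = 0.099627 / 0.151010 ≈ 0.6597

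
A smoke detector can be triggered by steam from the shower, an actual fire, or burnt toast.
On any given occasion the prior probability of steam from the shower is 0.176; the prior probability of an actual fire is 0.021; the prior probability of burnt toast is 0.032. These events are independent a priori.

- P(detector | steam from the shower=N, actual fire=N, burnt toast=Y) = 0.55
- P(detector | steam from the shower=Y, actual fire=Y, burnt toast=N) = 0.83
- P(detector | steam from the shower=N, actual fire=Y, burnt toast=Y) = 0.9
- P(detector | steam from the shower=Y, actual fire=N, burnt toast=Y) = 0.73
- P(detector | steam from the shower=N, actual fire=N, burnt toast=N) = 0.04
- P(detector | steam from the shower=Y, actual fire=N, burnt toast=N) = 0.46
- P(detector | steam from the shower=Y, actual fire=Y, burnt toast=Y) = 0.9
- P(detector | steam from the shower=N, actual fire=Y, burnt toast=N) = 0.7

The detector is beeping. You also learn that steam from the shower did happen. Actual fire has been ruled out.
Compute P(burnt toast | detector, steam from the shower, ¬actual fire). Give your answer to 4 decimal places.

P(burnt toast | detector, steam from the shower, ¬actual fire) ≈ 0.0498

For the numerator, keep only burnt toast=true terms: 0.73*0.032 = 0.023360
Normalizer over all consistent configurations: 0.46*0.968 + 0.73*0.032 = 0.468640
Posterior = 0.023360 / 0.468640 ≈ 0.0498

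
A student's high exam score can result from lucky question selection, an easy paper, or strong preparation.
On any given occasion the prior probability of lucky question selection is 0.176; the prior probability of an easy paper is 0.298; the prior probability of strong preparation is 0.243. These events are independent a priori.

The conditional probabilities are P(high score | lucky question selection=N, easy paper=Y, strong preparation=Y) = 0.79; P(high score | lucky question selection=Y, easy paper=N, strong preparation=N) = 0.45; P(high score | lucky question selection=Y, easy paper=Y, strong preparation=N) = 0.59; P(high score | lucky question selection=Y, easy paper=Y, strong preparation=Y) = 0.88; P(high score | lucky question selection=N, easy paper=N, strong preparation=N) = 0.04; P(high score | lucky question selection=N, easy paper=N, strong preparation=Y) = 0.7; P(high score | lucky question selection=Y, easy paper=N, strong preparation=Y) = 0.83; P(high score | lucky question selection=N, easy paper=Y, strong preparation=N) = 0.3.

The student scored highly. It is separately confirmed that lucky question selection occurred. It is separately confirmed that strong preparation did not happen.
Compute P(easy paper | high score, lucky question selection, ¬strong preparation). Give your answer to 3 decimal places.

P(high score | lucky question selection, ¬strong preparation) = 0.45*0.702 + 0.59*0.298 = 0.315900 + 0.175820 = 0.491720
Of this, 0.175820 comes from 0.59*0.298 (the easy paper=true cases).
P(easy paper | high score, lucky question selection, ¬strong preparation) = 0.175820 / 0.491720 ≈ 0.358

P(easy paper | high score, lucky question selection, ¬strong preparation) ≈ 0.358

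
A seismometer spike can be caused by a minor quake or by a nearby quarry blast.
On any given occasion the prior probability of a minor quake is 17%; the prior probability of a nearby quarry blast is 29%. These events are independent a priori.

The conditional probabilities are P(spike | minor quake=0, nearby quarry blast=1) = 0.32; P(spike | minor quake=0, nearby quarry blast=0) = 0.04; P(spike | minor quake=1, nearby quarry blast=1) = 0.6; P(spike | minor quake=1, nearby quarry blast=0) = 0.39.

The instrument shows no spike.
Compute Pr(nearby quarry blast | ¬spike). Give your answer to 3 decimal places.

Pr(nearby quarry blast | ¬spike) ≈ 0.223

Numerator (weight on configurations with nearby quarry blast): 0.163676 + 0.019720 = 0.183396
Normalizer over all consistent configurations: 0.96·0.83·0.71 + 0.68·0.83·0.29 + 0.61·0.17·0.71 + 0.4·0.17·0.29 = 0.822751
P(nearby quarry blast | ¬spike) = 0.183396/0.822751 ≈ 0.223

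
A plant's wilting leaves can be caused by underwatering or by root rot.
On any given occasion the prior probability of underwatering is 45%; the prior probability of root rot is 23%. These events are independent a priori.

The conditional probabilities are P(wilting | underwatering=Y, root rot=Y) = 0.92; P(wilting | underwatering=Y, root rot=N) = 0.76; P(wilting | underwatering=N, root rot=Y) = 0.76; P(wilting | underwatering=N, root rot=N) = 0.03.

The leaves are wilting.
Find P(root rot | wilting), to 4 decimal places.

P(root rot | wilting) ≈ 0.4094

Enumerate the 4 (underwatering, root rot) configurations and weight by the priors:
  P(wilting) = 0.03·0.55·0.77 + 0.76·0.55·0.23 + 0.76·0.45·0.77 + 0.92·0.45·0.23
        = 0.012705 + 0.096140 + 0.263340 + 0.095220 = 0.467405
Configurations with root rot contribute 0.191360, so
  P(root rot | wilting) = 0.191360 / 0.467405 ≈ 0.4094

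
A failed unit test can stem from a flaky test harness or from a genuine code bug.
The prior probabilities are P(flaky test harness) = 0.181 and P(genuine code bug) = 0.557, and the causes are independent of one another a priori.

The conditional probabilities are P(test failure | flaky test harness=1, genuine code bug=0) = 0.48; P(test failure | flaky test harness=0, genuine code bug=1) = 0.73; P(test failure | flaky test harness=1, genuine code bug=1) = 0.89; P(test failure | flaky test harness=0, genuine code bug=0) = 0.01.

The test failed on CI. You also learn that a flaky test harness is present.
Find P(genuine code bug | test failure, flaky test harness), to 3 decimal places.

P(test failure | flaky test harness) = 0.48*0.443 + 0.89*0.557 = 0.212640 + 0.495730 = 0.708370
The genuine code bug-present share is 0.89*0.557 = 0.495730.
So P(genuine code bug | test failure, flaky test harness) = 0.495730/0.708370 ≈ 0.700.

P(genuine code bug | test failure, flaky test harness) ≈ 0.700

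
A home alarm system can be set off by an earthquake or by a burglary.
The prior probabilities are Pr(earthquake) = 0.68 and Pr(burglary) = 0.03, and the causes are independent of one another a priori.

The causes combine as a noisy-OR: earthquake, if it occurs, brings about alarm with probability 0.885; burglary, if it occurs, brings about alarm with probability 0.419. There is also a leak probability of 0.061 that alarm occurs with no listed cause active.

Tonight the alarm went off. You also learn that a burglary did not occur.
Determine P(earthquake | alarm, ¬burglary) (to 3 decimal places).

Under noisy-OR, P(alarm | causes) = 1 − (1−0.061)·∏(1−qᵢ) over the active causes.
Weight on earthquake=true, given the evidence: 0.892015*0.68 = 0.606570
Denominator P(alarm | ¬burglary): 0.061*0.32 + 0.892015*0.68 = 0.626090
P(earthquake | alarm, ¬burglary) = 0.606570/0.626090 ≈ 0.969

P(earthquake | alarm, ¬burglary) ≈ 0.969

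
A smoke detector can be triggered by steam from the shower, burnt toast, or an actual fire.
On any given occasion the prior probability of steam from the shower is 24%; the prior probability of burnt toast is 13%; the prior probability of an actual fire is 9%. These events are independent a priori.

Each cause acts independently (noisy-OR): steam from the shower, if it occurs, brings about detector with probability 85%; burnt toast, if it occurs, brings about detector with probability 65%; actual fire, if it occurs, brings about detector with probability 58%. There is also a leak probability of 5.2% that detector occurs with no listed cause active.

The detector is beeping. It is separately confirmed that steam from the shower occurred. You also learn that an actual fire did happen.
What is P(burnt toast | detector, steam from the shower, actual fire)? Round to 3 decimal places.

Under noisy-OR, P(detector | causes) = 1 − (1−0.052)·∏(1−qᵢ) over the active causes.
Sum P(detector|·) weighted by the priors over both values of burnt toast:
  P(detector | steam from the shower, actual fire) = 0.940276·0.87 + 0.979097·0.13
        = 0.818040 + 0.127283 = 0.945323
Keeping only the burnt toast-present terms gives 0.127283, so
  P(burnt toast | detector, steam from the shower, actual fire) = 0.127283 / 0.945323 ≈ 0.135

P(burnt toast | detector, steam from the shower, actual fire) ≈ 0.135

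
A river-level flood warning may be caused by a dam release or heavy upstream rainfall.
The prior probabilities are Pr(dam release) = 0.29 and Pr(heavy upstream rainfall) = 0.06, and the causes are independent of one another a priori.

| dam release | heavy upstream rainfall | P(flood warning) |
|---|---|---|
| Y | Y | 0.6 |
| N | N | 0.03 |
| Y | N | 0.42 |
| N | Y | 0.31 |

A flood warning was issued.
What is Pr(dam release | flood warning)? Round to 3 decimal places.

Enumerate the 4 (dam release, heavy upstream rainfall) configurations and weight by the priors:
  P(flood warning) = 0.03·0.71·0.94 + 0.31·0.71·0.06 + 0.42·0.29·0.94 + 0.6·0.29·0.06
        = 0.020022 + 0.013206 + 0.114492 + 0.010440 = 0.158160
Keeping only the dam release-present terms gives 0.124932, so
  P(dam release | flood warning) = 0.124932 / 0.158160 ≈ 0.790

Pr(dam release | flood warning) ≈ 0.790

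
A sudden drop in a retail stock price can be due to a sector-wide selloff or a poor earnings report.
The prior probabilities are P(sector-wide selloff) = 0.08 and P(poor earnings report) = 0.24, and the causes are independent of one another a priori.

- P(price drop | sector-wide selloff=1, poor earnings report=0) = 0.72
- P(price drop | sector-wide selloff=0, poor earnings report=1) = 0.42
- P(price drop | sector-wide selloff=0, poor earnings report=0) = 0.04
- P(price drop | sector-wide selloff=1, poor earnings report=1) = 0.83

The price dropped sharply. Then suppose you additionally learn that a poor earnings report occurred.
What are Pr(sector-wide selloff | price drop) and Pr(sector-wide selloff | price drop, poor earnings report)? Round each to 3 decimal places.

Enumerate the 4 (sector-wide selloff, poor earnings report) configurations and weight by the priors:
  P(price drop) = 0.04×0.92×0.76 + 0.42×0.92×0.24 + 0.72×0.08×0.76 + 0.83×0.08×0.24
        = 0.027968 + 0.092736 + 0.043776 + 0.015936 = 0.180416
Keeping only the sector-wide selloff-present terms gives 0.059712, so
  P(sector-wide selloff | price drop) = 0.059712 / 0.180416 ≈ 0.331

With the extra evidence:
P(price drop | poor earnings report) = 0.42*0.92 + 0.83*0.08 = 0.386400 + 0.066400 = 0.452800
Restricting to configurations with sector-wide selloff present: 0.83*0.08 = 0.066400.
Hence the posterior is 0.066400/0.452800 ≈ 0.147.
The drop from 0.331 to 0.147 is the explaining-away (discounting) effect.

Pr(sector-wide selloff | price drop) ≈ 0.331; Pr(sector-wide selloff | price drop, poor earnings report) ≈ 0.147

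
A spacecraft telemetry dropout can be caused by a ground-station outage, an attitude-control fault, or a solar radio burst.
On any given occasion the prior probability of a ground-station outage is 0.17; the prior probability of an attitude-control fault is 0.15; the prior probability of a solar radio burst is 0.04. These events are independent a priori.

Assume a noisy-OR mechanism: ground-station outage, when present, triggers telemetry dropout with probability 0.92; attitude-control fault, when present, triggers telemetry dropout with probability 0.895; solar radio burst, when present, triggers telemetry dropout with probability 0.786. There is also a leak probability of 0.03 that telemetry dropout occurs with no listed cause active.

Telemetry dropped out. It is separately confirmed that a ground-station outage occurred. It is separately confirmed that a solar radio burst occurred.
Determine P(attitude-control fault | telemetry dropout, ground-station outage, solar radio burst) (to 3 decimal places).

P(attitude-control fault | telemetry dropout, ground-station outage, solar radio burst) ≈ 0.152

Under noisy-OR, P(telemetry dropout | causes) = 1 − (1−0.03)·∏(1−qᵢ) over the active causes.
P(telemetry dropout | ground-station outage, solar radio burst) = 0.983394×0.85 + 0.998256×0.15 = 0.835885 + 0.149738 = 0.985623
Restricting to configurations with attitude-control fault present: 0.998256×0.15 = 0.149738.
P(attitude-control fault | telemetry dropout, ground-station outage, solar radio burst) = 0.149738 / 0.985623 ≈ 0.152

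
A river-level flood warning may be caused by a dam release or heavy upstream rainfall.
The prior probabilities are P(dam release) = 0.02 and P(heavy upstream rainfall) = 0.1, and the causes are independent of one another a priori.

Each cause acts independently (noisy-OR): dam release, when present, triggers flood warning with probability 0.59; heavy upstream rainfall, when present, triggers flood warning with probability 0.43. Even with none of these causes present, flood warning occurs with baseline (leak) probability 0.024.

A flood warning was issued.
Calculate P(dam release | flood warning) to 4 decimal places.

Under noisy-OR, P(flood warning | causes) = 1 − (1−0.024)·∏(1−qᵢ) over the active causes.
P(flood warning) = 0.024×0.98×0.9 + 0.44368×0.98×0.1 + 0.59984×0.02×0.9 + 0.771909×0.02×0.1 = 0.021168 + 0.043481 + 0.010797 + 0.001544 = 0.076990
The dam release-present share is 0.010797 + 0.001544 = 0.012341.
So P(dam release | flood warning) = 0.012341/0.076990 ≈ 0.1603.

P(dam release | flood warning) ≈ 0.1603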